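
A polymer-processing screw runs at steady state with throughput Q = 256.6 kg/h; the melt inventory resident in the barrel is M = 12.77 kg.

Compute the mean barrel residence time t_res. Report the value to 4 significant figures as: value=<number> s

value=179.2 s

Convert throughput: Q = 256.6 kg/h = 256.6/3600 = 0.0712778 kg/s
Mean residence time: t_res = M/Q_s = 12.77 kg / 0.0712778 kg/s = 179.158 s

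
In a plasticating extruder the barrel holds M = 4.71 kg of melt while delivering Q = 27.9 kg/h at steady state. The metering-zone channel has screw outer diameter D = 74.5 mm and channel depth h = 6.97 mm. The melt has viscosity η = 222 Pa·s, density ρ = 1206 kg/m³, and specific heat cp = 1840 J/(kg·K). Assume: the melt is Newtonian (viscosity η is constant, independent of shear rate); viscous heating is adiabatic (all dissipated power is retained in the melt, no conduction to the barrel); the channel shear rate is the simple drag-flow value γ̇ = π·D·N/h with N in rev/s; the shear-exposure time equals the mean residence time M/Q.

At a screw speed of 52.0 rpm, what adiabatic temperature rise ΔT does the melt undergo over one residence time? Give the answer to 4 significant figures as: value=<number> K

value=51.49 K

Q_s = Q / 3600 = 27.9 / 3600 = 0.00775 kg/s
t_res = M / Q_s = 4.71 / 0.00775 = 607.742 s
Convert to SI: D = 0.0745 m, h = 0.00697 m, N = 52.0/60 = 0.866667 rev/s
Shear rate: γ̇ = πDN/h = π·0.0745·0.866667/0.00697 = 29.1022 s⁻¹
ΔT = η·γ̇²·t_res/(ρ·cp) = [222 × 29.1022² × 607.742] / [1206 × 1840] = 51.4942 K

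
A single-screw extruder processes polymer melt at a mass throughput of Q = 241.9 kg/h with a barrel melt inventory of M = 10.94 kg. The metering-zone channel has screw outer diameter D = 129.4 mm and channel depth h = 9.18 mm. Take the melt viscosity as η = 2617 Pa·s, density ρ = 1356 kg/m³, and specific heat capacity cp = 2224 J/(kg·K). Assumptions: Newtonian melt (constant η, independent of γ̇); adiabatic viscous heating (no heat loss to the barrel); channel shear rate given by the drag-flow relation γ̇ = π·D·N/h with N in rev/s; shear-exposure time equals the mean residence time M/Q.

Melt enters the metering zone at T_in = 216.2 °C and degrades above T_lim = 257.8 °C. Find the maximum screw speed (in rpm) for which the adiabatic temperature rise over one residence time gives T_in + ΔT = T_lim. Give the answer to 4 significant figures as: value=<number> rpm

value=23.25 rpm

Convert throughput: Q = 241.9 kg/h = 241.9/3600 = 0.0671944 kg/s
t_res = M / Q_s = 10.94 / 0.0671944 = 162.811 s
D = 129.4 mm = 0.1294 m;  h = 9.18 mm = 0.00918 m
Allowable rise: ΔT_a = T_lim − T_in = 257.8 − 216.2 = 41.6 K
γ̇_max² = ΔT_a·ρ·cp / (η·t_res) = [41.6 × 1356 × 2224] / [2617 × 162.811] = 294.442 s⁻²
γ̇_max = sqrt(294.442) = 17.1593 s⁻¹
N_max = γ̇_max h / (πD) = 17.1593·0.00918/(π·0.1294) = 0.387488 rev/s → ×60 = 23.2493 rpm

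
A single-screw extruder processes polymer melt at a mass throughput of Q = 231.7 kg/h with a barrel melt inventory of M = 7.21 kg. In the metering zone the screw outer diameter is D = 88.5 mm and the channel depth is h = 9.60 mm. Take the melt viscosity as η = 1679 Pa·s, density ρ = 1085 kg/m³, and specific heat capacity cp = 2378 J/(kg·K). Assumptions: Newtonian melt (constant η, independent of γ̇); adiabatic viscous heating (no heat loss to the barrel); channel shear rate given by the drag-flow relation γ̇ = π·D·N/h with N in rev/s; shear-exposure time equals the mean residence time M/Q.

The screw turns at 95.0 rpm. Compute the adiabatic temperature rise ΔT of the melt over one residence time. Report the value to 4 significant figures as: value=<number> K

value=153.3 K

Q_s = Q / 3600 = 231.7 / 3600 = 0.0643611 kg/s
Mean residence time: t_res = M/Q_s = 7.21 kg / 0.0643611 kg/s = 112.024 s
D = 88.5 mm = 0.0885 m;  h = 9.60 mm = 0.0096 m;  N = 95.0 rpm / 60 = 1.58333 rev/s
γ̇ = π·D·N / h = π · 0.0885 · 1.58333 / 0.0096 = 45.8558 s⁻¹
ΔT = η·γ̇²·t_res / (ρ·cp) = 1679 · (45.8558)² · 112.024 / (1085 · 2378) = 153.288 K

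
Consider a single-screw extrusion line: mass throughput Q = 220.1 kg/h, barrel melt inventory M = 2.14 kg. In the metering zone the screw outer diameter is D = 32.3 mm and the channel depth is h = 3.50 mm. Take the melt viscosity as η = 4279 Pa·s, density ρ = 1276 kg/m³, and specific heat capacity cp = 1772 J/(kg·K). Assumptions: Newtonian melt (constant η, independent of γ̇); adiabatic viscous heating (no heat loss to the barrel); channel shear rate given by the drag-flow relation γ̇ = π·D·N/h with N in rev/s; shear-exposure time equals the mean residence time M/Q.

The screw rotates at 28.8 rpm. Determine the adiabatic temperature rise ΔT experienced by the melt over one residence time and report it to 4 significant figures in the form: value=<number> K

Throughput in SI: Q_s = 220.1 kg/h ÷ 3600 s/h = 0.0611389 kg/s
t_res = M / Q_s = 2.14 / 0.0611389 = 35.0023 s
Geometry in metres: D = 32.3 mm → 0.0323 m, h = 3.50 mm → 0.0035 m; screw speed N = 28.8 rpm = 0.48 rev/s
Shear rate: γ̇ = πDN/h = π·0.0323·0.48/0.0035 = 13.9164 s⁻¹
Adiabatic rise: ΔT = η γ̇² t_res / (ρ cp) = 4279·(13.9164)²·35.0023 / (1276·1772) = 12.8285 K

value=12.83 K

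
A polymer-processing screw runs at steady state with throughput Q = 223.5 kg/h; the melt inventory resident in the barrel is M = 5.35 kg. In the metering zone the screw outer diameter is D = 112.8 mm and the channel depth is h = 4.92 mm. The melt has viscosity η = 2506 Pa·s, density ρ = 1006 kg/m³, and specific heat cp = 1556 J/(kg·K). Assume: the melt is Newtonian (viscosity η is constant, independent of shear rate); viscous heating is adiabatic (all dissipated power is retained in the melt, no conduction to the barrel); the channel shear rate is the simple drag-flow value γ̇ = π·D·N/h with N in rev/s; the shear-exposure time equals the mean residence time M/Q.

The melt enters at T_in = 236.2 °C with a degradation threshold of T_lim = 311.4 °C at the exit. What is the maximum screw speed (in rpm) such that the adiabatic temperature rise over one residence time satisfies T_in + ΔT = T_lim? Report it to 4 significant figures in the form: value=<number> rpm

value=19.45 rpm

Convert throughput: Q = 223.5 kg/h = 223.5/3600 = 0.0620833 kg/s
t_res = M / Q_s = 5.35 ÷ 0.0620833 = 86.1745 s
Geometry in SI: D = 112.8 mm → 0.1128 m, h = 4.92 mm → 0.00492 m
ΔT_a = T_lim − T_in = 311.4 − 236.2 = 75.2 K
γ̇_max² = ΔT_a·ρ·cp / (η·t_res) = [75.2 × 1006 × 1556] / [2506 × 86.1745] = 545.087 s⁻²
γ̇_max = sqrt(545.087) = 23.3471 s⁻¹
N_max = γ̇_max·h / (π·D) = 23.3471 · 0.00492 / (π · 0.1128) = 0.324145 rev/s = 19.4487 rpm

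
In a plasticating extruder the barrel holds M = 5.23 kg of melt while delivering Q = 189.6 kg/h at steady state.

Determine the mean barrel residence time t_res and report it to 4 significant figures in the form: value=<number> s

value=99.30 s

Q_s = Q / 3600 = 189.6 / 3600 = 0.0526667 kg/s
t_res = M / Q_s = 5.23 ÷ 0.0526667 = 99.3038 s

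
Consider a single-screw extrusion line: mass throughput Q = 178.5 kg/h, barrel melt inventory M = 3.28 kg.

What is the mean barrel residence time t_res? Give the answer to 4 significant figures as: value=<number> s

value=66.15 s

Convert throughput: Q = 178.5 kg/h = 178.5/3600 = 0.0495833 kg/s
t_res = M / Q_s = 3.28 ÷ 0.0495833 = 66.1513 s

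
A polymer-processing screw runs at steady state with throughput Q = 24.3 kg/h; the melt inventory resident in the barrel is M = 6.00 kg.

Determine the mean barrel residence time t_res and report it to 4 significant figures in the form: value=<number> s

value=888.9 s

Q_s = Q / 3600 = 24.3 / 3600 = 0.00675 kg/s
t_res = M / Q_s = 6.00 ÷ 0.00675 = 888.889 s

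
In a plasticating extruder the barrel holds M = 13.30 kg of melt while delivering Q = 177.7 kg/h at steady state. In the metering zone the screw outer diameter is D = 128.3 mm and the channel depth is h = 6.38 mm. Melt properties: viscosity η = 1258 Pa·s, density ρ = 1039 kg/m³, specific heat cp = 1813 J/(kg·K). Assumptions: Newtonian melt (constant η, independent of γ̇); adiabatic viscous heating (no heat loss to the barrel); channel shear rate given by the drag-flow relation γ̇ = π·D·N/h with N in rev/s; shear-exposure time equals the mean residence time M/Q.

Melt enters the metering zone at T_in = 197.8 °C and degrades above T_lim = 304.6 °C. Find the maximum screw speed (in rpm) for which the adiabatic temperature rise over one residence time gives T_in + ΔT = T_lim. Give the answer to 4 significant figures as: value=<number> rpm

value=23.14 rpm

Convert throughput: Q = 177.7 kg/h = 177.7/3600 = 0.0493611 kg/s
t_res = M / Q_s = 13.30 / 0.0493611 = 269.443 s
Convert to metres: D = 0.1283 m, h = 0.00638 m
Allowable rise: ΔT_a = T_lim − T_in = 304.6 − 197.8 = 106.8 K
Invert ΔT = ηγ̇²t_res/(ρcp) for γ̇: γ̇_max² = ΔT_a ρ cp / (η t_res) = 106.8·1039·1813 / (1258·269.443) = 593.523 s⁻²
γ̇_max = √593.523 = 24.3623 s⁻¹
N_max = γ̇_max·h / (π·D) = 24.3623 · 0.00638 / (π · 0.1283) = 0.385623 rev/s = 23.1374 rpm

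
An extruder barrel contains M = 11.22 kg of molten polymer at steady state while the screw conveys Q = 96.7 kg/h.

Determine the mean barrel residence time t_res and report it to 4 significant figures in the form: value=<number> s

value=417.7 s

Convert throughput: Q = 96.7 kg/h = 96.7/3600 = 0.0268611 kg/s
t_res = M / Q_s = 11.22 ÷ 0.0268611 = 417.704 s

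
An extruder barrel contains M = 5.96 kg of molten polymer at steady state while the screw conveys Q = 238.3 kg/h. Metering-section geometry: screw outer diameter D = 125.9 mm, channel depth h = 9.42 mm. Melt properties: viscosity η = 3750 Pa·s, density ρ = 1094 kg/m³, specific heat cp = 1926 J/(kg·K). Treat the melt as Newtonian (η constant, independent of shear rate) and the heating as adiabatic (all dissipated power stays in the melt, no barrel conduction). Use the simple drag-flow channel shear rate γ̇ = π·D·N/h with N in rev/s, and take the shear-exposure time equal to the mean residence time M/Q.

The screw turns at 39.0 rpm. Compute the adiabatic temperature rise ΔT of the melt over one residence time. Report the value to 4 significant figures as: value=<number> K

value=119.4 K

Convert throughput: Q = 238.3 kg/h = 238.3/3600 = 0.0661944 kg/s
t_res = M / Q_s = 5.96 / 0.0661944 = 90.0378 s
Convert to SI: D = 0.1259 m, h = 0.00942 m, N = 39.0/60 = 0.65 rev/s
Shear rate: γ̇ = πDN/h = π·0.1259·0.65/0.00942 = 27.2922 s⁻¹
Adiabatic rise: ΔT = η γ̇² t_res / (ρ cp) = 3750·(27.2922)²·90.0378 / (1094·1926) = 119.36 K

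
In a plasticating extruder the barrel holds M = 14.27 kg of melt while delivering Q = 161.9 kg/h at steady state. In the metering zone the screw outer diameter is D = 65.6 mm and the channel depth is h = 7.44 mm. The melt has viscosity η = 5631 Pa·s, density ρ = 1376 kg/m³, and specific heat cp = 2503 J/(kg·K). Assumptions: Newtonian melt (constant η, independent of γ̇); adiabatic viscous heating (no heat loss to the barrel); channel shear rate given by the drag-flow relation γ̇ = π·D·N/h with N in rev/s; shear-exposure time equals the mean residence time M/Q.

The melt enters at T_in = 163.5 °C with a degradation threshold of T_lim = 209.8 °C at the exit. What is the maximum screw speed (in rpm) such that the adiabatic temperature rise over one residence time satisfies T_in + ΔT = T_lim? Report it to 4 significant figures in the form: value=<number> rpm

Convert throughput: Q = 161.9 kg/h = 161.9/3600 = 0.0449722 kg/s
t_res = M / Q_s = 14.27 ÷ 0.0449722 = 317.307 s
D = 65.6 mm = 0.0656 m;  h = 7.44 mm = 0.00744 m
Allowable rise: ΔT_a = T_lim − T_in = 209.8 − 163.5 = 46.3 K
γ̇_max² = ΔT_a·ρ·cp/(η·t_res) = 46.3·1376·2503/(5631·317.307) = 89.2473 s⁻²
γ̇_max = sqrt(89.2473) = 9.44708 s⁻¹
Solve γ̇ = πDN/h for N: N_max = γ̇_max·h/(π·D) = 9.44708 × 0.00744 / (π × 0.0656) = 0.341049 rev/s = 20.4629 rpm

value=20.46 rpm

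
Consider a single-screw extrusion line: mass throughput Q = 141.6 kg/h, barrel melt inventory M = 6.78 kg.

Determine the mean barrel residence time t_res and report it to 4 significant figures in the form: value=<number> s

Throughput in SI: Q_s = 141.6 kg/h ÷ 3600 s/h = 0.0393333 kg/s
t_res = M / Q_s = 6.78 ÷ 0.0393333 = 172.373 s

value=172.4 s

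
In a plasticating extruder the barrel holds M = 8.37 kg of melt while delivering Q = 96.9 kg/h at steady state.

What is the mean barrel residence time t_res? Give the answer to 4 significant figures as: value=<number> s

Convert throughput: Q = 96.9 kg/h = 96.9/3600 = 0.0269167 kg/s
t_res = M / Q_s = 8.37 ÷ 0.0269167 = 310.96 s

value=311.0 s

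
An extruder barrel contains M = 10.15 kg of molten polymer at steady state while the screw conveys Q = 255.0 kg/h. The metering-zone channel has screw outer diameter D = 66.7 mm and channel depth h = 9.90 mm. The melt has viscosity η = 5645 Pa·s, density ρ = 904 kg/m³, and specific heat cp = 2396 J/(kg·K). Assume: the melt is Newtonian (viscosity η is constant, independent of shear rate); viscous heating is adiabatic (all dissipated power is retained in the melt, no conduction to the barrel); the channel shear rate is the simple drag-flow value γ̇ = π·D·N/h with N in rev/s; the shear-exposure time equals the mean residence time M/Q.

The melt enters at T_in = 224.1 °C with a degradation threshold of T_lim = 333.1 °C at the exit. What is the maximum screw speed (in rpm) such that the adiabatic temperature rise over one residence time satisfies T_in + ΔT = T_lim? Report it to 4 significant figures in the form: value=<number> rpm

value=48.43 rpm

Convert throughput: Q = 255.0 kg/h = 255.0/3600 = 0.0708333 kg/s
Mean residence time: t_res = M/Q_s = 10.15 kg / 0.0708333 kg/s = 143.294 s
D = 66.7 mm = 0.0667 m;  h = 9.90 mm = 0.0099 m
Allowable rise: ΔT_a = T_lim − T_in = 333.1 − 224.1 = 109 K
Invert ΔT = ηγ̇²t_res/(ρcp) for γ̇: γ̇_max² = ΔT_a ρ cp / (η t_res) = 109·904·2396 / (5645·143.294) = 291.87 s⁻²
γ̇_max = sqrt(291.87) = 17.0842 s⁻¹
Solve γ̇ = πDN/h for N: N_max = γ̇_max·h/(π·D) = 17.0842 × 0.0099 / (π × 0.0667) = 0.80715 rev/s = 48.429 rpm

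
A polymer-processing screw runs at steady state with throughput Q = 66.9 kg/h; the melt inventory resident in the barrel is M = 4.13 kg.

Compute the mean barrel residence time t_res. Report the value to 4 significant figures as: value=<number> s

Convert throughput: Q = 66.9 kg/h = 66.9/3600 = 0.0185833 kg/s
t_res = M / Q_s = 4.13 / 0.0185833 = 222.242 s

value=222.2 s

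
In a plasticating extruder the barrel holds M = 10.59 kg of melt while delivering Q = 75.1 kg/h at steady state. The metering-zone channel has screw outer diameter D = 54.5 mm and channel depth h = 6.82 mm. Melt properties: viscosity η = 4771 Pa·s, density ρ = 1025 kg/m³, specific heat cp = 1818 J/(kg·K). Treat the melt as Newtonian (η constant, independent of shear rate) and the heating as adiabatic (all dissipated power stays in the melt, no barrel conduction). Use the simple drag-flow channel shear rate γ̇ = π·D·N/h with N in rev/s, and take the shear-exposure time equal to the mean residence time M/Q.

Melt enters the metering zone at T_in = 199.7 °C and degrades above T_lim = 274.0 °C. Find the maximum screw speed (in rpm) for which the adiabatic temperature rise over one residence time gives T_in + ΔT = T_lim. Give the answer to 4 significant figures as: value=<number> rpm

Convert throughput: Q = 75.1 kg/h = 75.1/3600 = 0.0208611 kg/s
t_res = M / Q_s = 10.59 ÷ 0.0208611 = 507.643 s
Convert to metres: D = 0.0545 m, h = 0.00682 m
ΔT_a = T_lim − T_in = 274.0 − 199.7 = 74.3 K
Invert ΔT = ηγ̇²t_res/(ρcp) for γ̇: γ̇_max² = ΔT_a ρ cp / (η t_res) = 74.3·1025·1818 / (4771·507.643) = 57.1661 s⁻²
γ̇_max = √57.1661 = 7.56083 s⁻¹
N_max = γ̇_max h / (πD) = 7.56083·0.00682/(π·0.0545) = 0.301167 rev/s → ×60 = 18.07 rpm

value=18.07 rpm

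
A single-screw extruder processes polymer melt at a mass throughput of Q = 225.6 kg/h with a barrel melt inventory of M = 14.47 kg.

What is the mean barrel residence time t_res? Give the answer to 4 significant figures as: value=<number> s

value=230.9 s

Q_s = Q / 3600 = 225.6 / 3600 = 0.0626667 kg/s
t_res = M / Q_s = 14.47 / 0.0626667 = 230.904 s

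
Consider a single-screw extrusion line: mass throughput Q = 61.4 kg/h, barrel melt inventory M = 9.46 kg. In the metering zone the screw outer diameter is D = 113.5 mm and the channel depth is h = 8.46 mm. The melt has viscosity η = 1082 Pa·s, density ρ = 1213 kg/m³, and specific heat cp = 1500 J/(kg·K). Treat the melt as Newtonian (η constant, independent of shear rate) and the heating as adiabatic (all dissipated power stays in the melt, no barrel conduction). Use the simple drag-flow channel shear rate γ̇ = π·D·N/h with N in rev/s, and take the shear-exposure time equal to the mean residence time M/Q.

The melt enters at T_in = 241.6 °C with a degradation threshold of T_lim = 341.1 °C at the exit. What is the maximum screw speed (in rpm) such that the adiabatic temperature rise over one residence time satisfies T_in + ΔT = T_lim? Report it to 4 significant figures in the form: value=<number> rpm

Throughput in SI: Q_s = 61.4 kg/h ÷ 3600 s/h = 0.0170556 kg/s
t_res = M / Q_s = 9.46 / 0.0170556 = 554.658 s
Geometry in SI: D = 113.5 mm → 0.1135 m, h = 8.46 mm → 0.00846 m
ΔT_a = T_lim − T_in = 341.1 − 241.6 = 99.5 K
γ̇_max² = ΔT_a·ρ·cp / (η·t_res) = [99.5 × 1213 × 1500] / [1082 × 554.658] = 301.663 s⁻²
Take the square root: γ̇_max = √(301.663) = 17.3685 s⁻¹
Solve γ̇ = πDN/h for N: N_max = γ̇_max·h/(π·D) = 17.3685 × 0.00846 / (π × 0.1135) = 0.412084 rev/s = 24.7251 rpm

value=24.73 rpm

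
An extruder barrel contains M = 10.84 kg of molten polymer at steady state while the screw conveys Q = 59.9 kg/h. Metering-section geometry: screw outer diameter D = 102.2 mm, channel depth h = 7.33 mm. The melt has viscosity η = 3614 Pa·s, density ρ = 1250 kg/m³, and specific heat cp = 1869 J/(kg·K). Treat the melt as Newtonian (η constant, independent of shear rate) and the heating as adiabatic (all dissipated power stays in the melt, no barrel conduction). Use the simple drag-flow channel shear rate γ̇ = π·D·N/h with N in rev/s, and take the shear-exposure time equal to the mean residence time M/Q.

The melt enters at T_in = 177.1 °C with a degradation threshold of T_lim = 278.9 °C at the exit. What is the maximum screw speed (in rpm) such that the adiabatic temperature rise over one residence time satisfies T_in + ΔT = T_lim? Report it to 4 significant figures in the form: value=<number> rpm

Throughput in SI: Q_s = 59.9 kg/h ÷ 3600 s/h = 0.0166389 kg/s
Mean residence time: t_res = M/Q_s = 10.84 kg / 0.0166389 kg/s = 651.486 s
Geometry in SI: D = 102.2 mm → 0.1022 m, h = 7.33 mm → 0.00733 m
ΔT_a = T_lim − T_in = 278.9 − 177.1 = 101.8 K
γ̇_max² = ΔT_a·ρ·cp/(η·t_res) = 101.8·1250·1869/(3614·651.486) = 101.012 s⁻²
Take the square root: γ̇_max = √(101.012) = 10.0505 s⁻¹
N_max = γ̇_max h / (πD) = 10.0505·0.00733/(π·0.1022) = 0.229451 rev/s → ×60 = 13.7671 rpm

value=13.77 rpm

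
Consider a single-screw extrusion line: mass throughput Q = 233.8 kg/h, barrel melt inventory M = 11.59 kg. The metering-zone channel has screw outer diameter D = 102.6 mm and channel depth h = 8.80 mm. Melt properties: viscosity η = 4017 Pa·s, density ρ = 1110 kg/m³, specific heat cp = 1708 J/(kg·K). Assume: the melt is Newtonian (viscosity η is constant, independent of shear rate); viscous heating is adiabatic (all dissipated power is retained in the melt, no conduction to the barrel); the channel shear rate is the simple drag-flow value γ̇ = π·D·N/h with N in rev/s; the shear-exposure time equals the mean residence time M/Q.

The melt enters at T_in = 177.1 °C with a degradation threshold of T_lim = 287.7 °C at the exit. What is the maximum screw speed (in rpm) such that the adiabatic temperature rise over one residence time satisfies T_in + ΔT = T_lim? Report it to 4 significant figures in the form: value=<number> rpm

value=28.02 rpm

Q_s = Q / 3600 = 233.8 / 3600 = 0.0649444 kg/s
Mean residence time: t_res = M/Q_s = 11.59 kg / 0.0649444 kg/s = 178.46 s
Convert to metres: D = 0.1026 m, h = 0.0088 m
ΔT_a = T_lim − T_in = 287.7 °C − 177.1 °C = 110.6 K
γ̇_max² = ΔT_a·ρ·cp / (η·t_res) = [110.6 × 1110 × 1708] / [4017 × 178.46] = 292.498 s⁻²
γ̇_max = sqrt(292.498) = 17.1026 s⁻¹
N_max = γ̇_max h / (πD) = 17.1026·0.0088/(π·0.1026) = 0.466925 rev/s → ×60 = 28.0155 rpm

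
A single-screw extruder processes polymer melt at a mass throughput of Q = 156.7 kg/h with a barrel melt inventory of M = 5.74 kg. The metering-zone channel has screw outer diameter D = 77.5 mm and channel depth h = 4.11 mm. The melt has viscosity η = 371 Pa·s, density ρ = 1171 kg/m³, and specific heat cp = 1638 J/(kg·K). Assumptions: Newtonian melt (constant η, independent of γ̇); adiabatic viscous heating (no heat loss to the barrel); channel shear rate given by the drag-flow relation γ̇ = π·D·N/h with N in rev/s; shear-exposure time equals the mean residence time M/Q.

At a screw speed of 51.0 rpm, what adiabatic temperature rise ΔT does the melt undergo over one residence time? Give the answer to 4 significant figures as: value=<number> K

value=64.67 K

Convert throughput: Q = 156.7 kg/h = 156.7/3600 = 0.0435278 kg/s
t_res = M / Q_s = 5.74 / 0.0435278 = 131.87 s
Geometry in metres: D = 77.5 mm → 0.0775 m, h = 4.11 mm → 0.00411 m; screw speed N = 51.0 rpm = 0.85 rev/s
Shear rate: γ̇ = πDN/h = π·0.0775·0.85/0.00411 = 50.3534 s⁻¹
ΔT = η·γ̇²·t_res/(ρ·cp) = [371 × 50.3534² × 131.87] / [1171 × 1638] = 64.6704 K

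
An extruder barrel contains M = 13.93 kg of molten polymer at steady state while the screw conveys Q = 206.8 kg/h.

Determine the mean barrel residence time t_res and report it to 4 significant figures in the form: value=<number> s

Throughput in SI: Q_s = 206.8 kg/h ÷ 3600 s/h = 0.0574444 kg/s
t_res = M / Q_s = 13.93 / 0.0574444 = 242.495 s

value=242.5 s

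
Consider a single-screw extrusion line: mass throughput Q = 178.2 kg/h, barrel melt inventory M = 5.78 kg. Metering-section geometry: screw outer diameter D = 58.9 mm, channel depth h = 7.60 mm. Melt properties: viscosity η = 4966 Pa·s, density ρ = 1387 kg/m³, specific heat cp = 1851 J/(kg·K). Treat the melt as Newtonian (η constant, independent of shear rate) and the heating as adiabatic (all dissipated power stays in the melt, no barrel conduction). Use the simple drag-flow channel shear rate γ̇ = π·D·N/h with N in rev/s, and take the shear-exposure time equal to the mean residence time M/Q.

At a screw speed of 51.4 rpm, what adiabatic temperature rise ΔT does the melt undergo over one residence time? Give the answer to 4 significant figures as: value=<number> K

value=98.26 K

Convert throughput: Q = 178.2 kg/h = 178.2/3600 = 0.0495 kg/s
Mean residence time: t_res = M/Q_s = 5.78 kg / 0.0495 kg/s = 116.768 s
D = 58.9 mm = 0.0589 m;  h = 7.60 mm = 0.0076 m;  N = 51.4 rpm / 60 = 0.856667 rev/s
γ̇ = π·D·N / h = π · 0.0589 · 0.856667 / 0.0076 = 20.8576 s⁻¹
ΔT = η·γ̇²·t_res / (ρ·cp) = 4966 · (20.8576)² · 116.768 / (1387 · 1851) = 98.2592 K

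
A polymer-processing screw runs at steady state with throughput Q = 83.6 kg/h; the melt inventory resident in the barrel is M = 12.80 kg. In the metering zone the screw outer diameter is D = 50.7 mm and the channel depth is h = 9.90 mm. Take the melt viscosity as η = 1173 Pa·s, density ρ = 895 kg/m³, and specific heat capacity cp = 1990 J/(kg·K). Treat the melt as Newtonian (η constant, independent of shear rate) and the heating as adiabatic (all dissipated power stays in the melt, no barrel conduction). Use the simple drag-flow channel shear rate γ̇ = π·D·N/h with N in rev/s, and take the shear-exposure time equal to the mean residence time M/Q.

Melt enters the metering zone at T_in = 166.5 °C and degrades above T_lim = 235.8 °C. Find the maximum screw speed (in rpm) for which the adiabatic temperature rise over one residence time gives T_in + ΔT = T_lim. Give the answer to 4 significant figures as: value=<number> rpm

Throughput in SI: Q_s = 83.6 kg/h ÷ 3600 s/h = 0.0232222 kg/s
Mean residence time: t_res = M/Q_s = 12.80 kg / 0.0232222 kg/s = 551.196 s
Convert to metres: D = 0.0507 m, h = 0.0099 m
ΔT_a = T_lim − T_in = 235.8 − 166.5 = 69.3 K
γ̇_max² = ΔT_a·ρ·cp/(η·t_res) = 69.3·895·1990/(1173·551.196) = 190.9 s⁻²
Take the square root: γ̇_max = √(190.9) = 13.8166 s⁻¹
Solve γ̇ = πDN/h for N: N_max = γ̇_max·h/(π·D) = 13.8166 × 0.0099 / (π × 0.0507) = 0.858776 rev/s = 51.5266 rpm

value=51.53 rpm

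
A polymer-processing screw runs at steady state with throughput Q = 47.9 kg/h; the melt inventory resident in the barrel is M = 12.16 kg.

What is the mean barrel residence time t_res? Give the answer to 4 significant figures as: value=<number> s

Convert throughput: Q = 47.9 kg/h = 47.9/3600 = 0.0133056 kg/s
Mean residence time: t_res = M/Q_s = 12.16 kg / 0.0133056 kg/s = 913.904 s

value=913.9 s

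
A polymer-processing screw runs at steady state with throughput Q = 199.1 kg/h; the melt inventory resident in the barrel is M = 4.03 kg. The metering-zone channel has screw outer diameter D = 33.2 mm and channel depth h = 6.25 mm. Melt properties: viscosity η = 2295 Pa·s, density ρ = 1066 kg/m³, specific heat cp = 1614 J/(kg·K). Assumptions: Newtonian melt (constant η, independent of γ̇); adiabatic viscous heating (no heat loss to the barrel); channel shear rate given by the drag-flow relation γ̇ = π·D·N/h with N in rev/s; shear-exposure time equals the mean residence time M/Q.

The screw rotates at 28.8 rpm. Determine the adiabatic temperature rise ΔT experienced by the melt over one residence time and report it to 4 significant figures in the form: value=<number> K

value=6.237 K

Convert throughput: Q = 199.1 kg/h = 199.1/3600 = 0.0553056 kg/s
t_res = M / Q_s = 4.03 / 0.0553056 = 72.8679 s
Geometry in metres: D = 33.2 mm → 0.0332 m, h = 6.25 mm → 0.00625 m; screw speed N = 28.8 rpm = 0.48 rev/s
γ̇ = π·D·N / h = π · 0.0332 · 0.48 / 0.00625 = 8.01031 s⁻¹
ΔT = η·γ̇²·t_res/(ρ·cp) = [2295 × 8.01031² × 72.8679] / [1066 × 1614] = 6.23672 K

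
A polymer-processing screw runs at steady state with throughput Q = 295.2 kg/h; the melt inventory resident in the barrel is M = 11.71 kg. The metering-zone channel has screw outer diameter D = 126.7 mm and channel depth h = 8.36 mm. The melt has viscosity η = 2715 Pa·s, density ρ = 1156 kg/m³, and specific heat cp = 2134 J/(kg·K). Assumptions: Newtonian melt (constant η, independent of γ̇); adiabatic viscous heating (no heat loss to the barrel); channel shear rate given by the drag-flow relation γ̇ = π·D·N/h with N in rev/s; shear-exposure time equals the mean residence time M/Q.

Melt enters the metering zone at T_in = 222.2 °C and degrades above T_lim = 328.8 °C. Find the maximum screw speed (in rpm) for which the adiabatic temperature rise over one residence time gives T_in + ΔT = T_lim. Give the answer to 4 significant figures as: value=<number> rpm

value=32.82 rpm

Throughput in SI: Q_s = 295.2 kg/h ÷ 3600 s/h = 0.082 kg/s
Mean residence time: t_res = M/Q_s = 11.71 kg / 0.082 kg/s = 142.805 s
Geometry in SI: D = 126.7 mm → 0.1267 m, h = 8.36 mm → 0.00836 m
Allowable rise: ΔT_a = T_lim − T_in = 328.8 − 222.2 = 106.6 K
γ̇_max² = ΔT_a·ρ·cp / (η·t_res) = [106.6 × 1156 × 2134] / [2715 × 142.805] = 678.261 s⁻²
γ̇_max = sqrt(678.261) = 26.0434 s⁻¹
N_max = γ̇_max h / (πD) = 26.0434·0.00836/(π·0.1267) = 0.546988 rev/s → ×60 = 32.8193 rpm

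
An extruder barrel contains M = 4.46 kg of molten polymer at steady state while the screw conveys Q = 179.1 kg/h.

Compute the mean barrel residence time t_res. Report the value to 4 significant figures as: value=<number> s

value=89.65 s

Convert throughput: Q = 179.1 kg/h = 179.1/3600 = 0.04975 kg/s
Mean residence time: t_res = M/Q_s = 4.46 kg / 0.04975 kg/s = 89.6482 s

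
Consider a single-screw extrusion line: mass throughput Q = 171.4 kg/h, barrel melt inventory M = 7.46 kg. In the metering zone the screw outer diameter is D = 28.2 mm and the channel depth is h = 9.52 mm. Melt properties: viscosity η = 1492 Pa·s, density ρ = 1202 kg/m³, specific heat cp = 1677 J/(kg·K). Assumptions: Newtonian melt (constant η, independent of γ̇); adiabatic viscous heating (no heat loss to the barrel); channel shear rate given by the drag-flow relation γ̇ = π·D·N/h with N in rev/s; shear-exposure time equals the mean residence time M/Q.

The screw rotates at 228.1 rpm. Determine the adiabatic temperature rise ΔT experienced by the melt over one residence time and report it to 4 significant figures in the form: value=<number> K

value=145.2 K

Q_s = Q / 3600 = 171.4 / 3600 = 0.0476111 kg/s
Mean residence time: t_res = M/Q_s = 7.46 kg / 0.0476111 kg/s = 156.686 s
D = 28.2 mm = 0.0282 m;  h = 9.52 mm = 0.00952 m;  N = 228.1 rpm / 60 = 3.80167 rev/s
γ̇ = π D N / h = (π)(0.0282)(3.80167) / 0.00952 = 35.3782 s⁻¹
Adiabatic rise: ΔT = η γ̇² t_res / (ρ cp) = 1492·(35.3782)²·156.686 / (1202·1677) = 145.156 K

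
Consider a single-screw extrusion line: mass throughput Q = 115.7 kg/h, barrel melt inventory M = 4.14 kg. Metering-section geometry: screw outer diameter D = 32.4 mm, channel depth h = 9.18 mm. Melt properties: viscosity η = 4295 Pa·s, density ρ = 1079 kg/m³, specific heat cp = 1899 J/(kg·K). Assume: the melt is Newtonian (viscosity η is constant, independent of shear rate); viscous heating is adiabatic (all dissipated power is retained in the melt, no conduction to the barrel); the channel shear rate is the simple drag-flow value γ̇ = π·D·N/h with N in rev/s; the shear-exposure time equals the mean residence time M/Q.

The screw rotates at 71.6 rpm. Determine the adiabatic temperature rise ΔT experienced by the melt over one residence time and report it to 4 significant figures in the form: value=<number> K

Q_s = Q / 3600 = 115.7 / 3600 = 0.0321389 kg/s
t_res = M / Q_s = 4.14 ÷ 0.0321389 = 128.816 s
Convert to SI: D = 0.0324 m, h = 0.00918 m, N = 71.6/60 = 1.19333 rev/s
γ̇ = π·D·N / h = π · 0.0324 · 1.19333 / 0.00918 = 13.2316 s⁻¹
Adiabatic rise: ΔT = η γ̇² t_res / (ρ cp) = 4295·(13.2316)²·128.816 / (1079·1899) = 47.2731 K

value=47.27 K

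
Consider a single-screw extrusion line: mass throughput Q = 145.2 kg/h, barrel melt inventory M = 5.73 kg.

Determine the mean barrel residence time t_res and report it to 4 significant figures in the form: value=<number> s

Q_s = Q / 3600 = 145.2 / 3600 = 0.0403333 kg/s
Mean residence time: t_res = M/Q_s = 5.73 kg / 0.0403333 kg/s = 142.066 s

value=142.1 s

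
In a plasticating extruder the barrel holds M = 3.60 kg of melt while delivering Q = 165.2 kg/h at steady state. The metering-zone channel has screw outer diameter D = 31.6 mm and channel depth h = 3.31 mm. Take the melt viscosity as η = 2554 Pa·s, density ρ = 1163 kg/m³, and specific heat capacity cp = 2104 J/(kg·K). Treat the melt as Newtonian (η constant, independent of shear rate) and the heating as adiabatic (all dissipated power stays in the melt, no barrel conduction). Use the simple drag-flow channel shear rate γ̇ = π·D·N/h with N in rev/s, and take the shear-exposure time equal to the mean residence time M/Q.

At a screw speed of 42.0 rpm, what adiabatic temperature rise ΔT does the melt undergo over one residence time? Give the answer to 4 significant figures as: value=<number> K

Convert throughput: Q = 165.2 kg/h = 165.2/3600 = 0.0458889 kg/s
Mean residence time: t_res = M/Q_s = 3.60 kg / 0.0458889 kg/s = 78.4504 s
Convert to SI: D = 0.0316 m, h = 0.00331 m, N = 42.0/60 = 0.7 rev/s
Shear rate: γ̇ = πDN/h = π·0.0316·0.7/0.00331 = 20.9946 s⁻¹
ΔT = η·γ̇²·t_res / (ρ·cp) = 2554 · (20.9946)² · 78.4504 / (1163 · 2104) = 36.0915 K

value=36.09 K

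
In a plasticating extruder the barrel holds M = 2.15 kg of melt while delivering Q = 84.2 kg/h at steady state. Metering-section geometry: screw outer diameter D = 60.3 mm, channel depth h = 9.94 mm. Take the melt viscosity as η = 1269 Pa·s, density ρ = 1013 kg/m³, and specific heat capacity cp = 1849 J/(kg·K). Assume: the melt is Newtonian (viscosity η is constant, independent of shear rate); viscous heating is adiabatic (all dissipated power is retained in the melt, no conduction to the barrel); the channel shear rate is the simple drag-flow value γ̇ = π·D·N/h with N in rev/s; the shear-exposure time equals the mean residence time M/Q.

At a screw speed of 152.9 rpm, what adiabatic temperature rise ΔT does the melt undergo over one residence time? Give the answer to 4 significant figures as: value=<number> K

Throughput in SI: Q_s = 84.2 kg/h ÷ 3600 s/h = 0.0233889 kg/s
Mean residence time: t_res = M/Q_s = 2.15 kg / 0.0233889 kg/s = 91.924 s
Geometry in metres: D = 60.3 mm → 0.0603 m, h = 9.94 mm → 0.00994 m; screw speed N = 152.9 rpm = 2.54833 rev/s
γ̇ = π·D·N / h = π · 0.0603 · 2.54833 / 0.00994 = 48.5665 s⁻¹
ΔT = η·γ̇²·t_res/(ρ·cp) = [1269 × 48.5665² × 91.924] / [1013 × 1849] = 146.899 K

value=146.9 K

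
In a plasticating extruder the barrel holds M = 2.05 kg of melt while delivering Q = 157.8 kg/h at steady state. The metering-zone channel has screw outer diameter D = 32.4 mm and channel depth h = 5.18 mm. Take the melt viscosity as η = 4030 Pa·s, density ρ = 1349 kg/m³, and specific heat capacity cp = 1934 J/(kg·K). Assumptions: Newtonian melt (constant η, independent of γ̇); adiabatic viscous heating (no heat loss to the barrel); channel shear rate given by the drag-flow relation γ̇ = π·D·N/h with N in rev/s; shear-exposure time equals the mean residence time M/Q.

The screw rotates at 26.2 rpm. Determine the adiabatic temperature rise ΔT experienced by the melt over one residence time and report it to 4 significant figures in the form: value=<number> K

value=5.319 K

Convert throughput: Q = 157.8 kg/h = 157.8/3600 = 0.0438333 kg/s
t_res = M / Q_s = 2.05 / 0.0438333 = 46.7681 s
Convert to SI: D = 0.0324 m, h = 0.00518 m, N = 26.2/60 = 0.436667 rev/s
Shear rate: γ̇ = πDN/h = π·0.0324·0.436667/0.00518 = 8.58055 s⁻¹
ΔT = η·γ̇²·t_res/(ρ·cp) = [4030 × 8.58055² × 46.7681] / [1349 × 1934] = 5.31883 K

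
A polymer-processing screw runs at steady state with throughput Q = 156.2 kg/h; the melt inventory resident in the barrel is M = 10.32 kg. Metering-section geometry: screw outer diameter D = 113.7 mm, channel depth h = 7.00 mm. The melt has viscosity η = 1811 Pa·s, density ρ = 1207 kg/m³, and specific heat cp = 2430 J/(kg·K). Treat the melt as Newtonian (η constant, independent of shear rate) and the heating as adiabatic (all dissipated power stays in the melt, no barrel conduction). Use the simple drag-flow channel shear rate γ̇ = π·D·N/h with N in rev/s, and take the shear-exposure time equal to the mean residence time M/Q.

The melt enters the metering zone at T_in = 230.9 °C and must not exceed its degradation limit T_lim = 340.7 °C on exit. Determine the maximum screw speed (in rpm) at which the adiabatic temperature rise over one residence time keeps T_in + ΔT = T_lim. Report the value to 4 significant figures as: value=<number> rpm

value=32.15 rpm

Throughput in SI: Q_s = 156.2 kg/h ÷ 3600 s/h = 0.0433889 kg/s
Mean residence time: t_res = M/Q_s = 10.32 kg / 0.0433889 kg/s = 237.849 s
Geometry in SI: D = 113.7 mm → 0.1137 m, h = 7.00 mm → 0.007 m
Allowable rise: ΔT_a = T_lim − T_in = 340.7 − 230.9 = 109.8 K
γ̇_max² = ΔT_a·ρ·cp / (η·t_res) = [109.8 × 1207 × 2430] / [1811 × 237.849] = 747.646 s⁻²
γ̇_max = √747.646 = 27.3431 s⁻¹
N_max = γ̇_max h / (πD) = 27.3431·0.007/(π·0.1137) = 0.535841 rev/s → ×60 = 32.1505 rpm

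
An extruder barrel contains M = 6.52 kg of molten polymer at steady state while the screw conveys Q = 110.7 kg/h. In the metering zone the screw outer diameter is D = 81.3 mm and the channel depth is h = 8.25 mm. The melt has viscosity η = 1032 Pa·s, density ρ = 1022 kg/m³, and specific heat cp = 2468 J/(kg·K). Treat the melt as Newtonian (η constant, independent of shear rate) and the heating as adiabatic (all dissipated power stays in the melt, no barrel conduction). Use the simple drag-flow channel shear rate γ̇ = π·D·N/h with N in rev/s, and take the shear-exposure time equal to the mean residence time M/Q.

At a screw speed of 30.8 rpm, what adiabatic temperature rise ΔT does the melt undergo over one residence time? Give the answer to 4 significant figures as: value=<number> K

value=21.91 K

Q_s = Q / 3600 = 110.7 / 3600 = 0.03075 kg/s
t_res = M / Q_s = 6.52 / 0.03075 = 212.033 s
Geometry in metres: D = 81.3 mm → 0.0813 m, h = 8.25 mm → 0.00825 m; screw speed N = 30.8 rpm = 0.513333 rev/s
γ̇ = π·D·N / h = π · 0.0813 · 0.513333 / 0.00825 = 15.8923 s⁻¹
Adiabatic rise: ΔT = η γ̇² t_res / (ρ cp) = 1032·(15.8923)²·212.033 / (1022·2468) = 21.9108 K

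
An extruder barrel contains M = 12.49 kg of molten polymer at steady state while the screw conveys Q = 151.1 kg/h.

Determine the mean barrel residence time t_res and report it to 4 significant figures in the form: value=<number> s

Throughput in SI: Q_s = 151.1 kg/h ÷ 3600 s/h = 0.0419722 kg/s
Mean residence time: t_res = M/Q_s = 12.49 kg / 0.0419722 kg/s = 297.578 s

value=297.6 s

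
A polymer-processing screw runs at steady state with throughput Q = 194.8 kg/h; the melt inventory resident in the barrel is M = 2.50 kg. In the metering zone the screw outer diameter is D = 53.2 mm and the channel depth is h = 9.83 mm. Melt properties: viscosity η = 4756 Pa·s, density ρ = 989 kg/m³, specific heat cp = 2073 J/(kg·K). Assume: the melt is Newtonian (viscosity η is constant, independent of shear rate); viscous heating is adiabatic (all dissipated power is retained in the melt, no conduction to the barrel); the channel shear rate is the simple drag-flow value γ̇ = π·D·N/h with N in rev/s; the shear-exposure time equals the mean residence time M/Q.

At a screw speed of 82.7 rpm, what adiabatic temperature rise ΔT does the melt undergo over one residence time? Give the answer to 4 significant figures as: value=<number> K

Throughput in SI: Q_s = 194.8 kg/h ÷ 3600 s/h = 0.0541111 kg/s
Mean residence time: t_res = M/Q_s = 2.50 kg / 0.0541111 kg/s = 46.2012 s
D = 53.2 mm = 0.0532 m;  h = 9.83 mm = 0.00983 m;  N = 82.7 rpm / 60 = 1.37833 rev/s
Shear rate: γ̇ = πDN/h = π·0.0532·1.37833/0.00983 = 23.4349 s⁻¹
ΔT = η·γ̇²·t_res/(ρ·cp) = [4756 × 23.4349² × 46.2012] / [989 × 2073] = 58.8605 K

value=58.86 K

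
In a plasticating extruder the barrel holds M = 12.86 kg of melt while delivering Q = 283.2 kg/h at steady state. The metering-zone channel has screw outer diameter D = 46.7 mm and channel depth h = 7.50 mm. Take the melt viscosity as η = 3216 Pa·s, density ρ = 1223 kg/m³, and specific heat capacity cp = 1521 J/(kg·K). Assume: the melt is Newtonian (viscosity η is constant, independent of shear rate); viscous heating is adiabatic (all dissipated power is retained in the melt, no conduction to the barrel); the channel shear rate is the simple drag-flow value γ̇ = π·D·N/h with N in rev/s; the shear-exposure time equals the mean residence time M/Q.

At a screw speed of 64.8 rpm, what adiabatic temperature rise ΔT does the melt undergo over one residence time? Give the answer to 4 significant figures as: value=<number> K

value=126.1 K

Throughput in SI: Q_s = 283.2 kg/h ÷ 3600 s/h = 0.0786667 kg/s
Mean residence time: t_res = M/Q_s = 12.86 kg / 0.0786667 kg/s = 163.475 s
D = 46.7 mm = 0.0467 m;  h = 7.50 mm = 0.0075 m;  N = 64.8 rpm / 60 = 1.08 rev/s
Shear rate: γ̇ = πDN/h = π·0.0467·1.08/0.0075 = 21.1266 s⁻¹
ΔT = η·γ̇²·t_res / (ρ·cp) = 3216 · (21.1266)² · 163.475 / (1223 · 1521) = 126.145 K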